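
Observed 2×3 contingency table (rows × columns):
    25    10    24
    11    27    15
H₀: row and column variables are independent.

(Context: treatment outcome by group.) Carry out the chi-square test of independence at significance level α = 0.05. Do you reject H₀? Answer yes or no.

Row totals [59, 53], col totals [36, 37, 39], n=112
χ² = (25−18.96)²/18.96 + (10−19.49)²/19.49 + (24−20.54)²/20.54 + (11−17.04)²/17.04 + (27−17.51)²/17.51 + (15−18.46)²/18.46 = 15.0540
df = 2
p-value (upper-tail) = 0.00054
At α=0.05: p < α → reject H₀

reject H₀: yes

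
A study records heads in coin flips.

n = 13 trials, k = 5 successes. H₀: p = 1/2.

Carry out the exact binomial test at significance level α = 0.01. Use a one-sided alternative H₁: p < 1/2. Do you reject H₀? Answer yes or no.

reject H₀: no

Exact binomial: n=13, k=5, p₀=1/2=0.5000
P(X≤5) from Σ C(n,i)·p₀^i·(1−p₀)^(n−i)
p-value (one-sided, H₁ less) = 0.29053
At α=0.01: p ≥ α → fail to reject H₀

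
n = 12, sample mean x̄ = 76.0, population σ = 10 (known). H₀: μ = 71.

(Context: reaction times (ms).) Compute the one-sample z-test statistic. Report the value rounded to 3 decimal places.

test statistic = 1.732

SE = σ/√n = 10/√12 = 2.8868
z = (x̄−μ₀)/SE = (76.0−71)/2.8868 = 1.7321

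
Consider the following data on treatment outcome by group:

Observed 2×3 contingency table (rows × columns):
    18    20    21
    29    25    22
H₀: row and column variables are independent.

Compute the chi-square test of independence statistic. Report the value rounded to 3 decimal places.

test statistic = 1.029

Row totals [59, 76], col totals [47, 45, 43], n=135
χ² = (18−20.54)²/20.54 + (20−19.67)²/19.67 + (21−18.79)²/18.79 + (29−26.46)²/26.46 + (25−25.33)²/25.33 + (22−24.21)²/24.21 = 1.0289
df = 2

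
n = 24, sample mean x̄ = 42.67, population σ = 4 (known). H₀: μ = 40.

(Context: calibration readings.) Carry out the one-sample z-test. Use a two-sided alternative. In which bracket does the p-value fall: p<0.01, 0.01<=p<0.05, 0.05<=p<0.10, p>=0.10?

SE = σ/√n = 4/√24 = 0.8165
z = (x̄−μ₀)/SE = (42.67−40)/0.8165 = 3.2701
p-value (two-sided) = 0.00108
→ bracket: p<0.01

p-value bracket: p<0.01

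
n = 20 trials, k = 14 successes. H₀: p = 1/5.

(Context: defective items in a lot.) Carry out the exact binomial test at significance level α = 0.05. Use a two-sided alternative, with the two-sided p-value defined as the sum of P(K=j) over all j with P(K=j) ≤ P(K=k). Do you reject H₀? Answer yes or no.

reject H₀: yes

Exact binomial: n=20, k=14, p₀=1/5=0.2000
P(X=j) = C(n,j)·p₀^j·(1−p₀)^(n−j); p = Σ P(X=j) over j with P(X=j) ≤ P(X=14)
p-value (two-sided) = 0.00000
At α=0.05: p < α → reject H₀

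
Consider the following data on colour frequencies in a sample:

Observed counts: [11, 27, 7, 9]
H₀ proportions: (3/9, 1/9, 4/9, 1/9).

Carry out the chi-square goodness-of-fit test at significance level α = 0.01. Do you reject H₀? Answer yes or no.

reject H₀: yes

n = 54; E_i = n·p_i = [18.00, 6.00, 24.00, 6.00]
χ² = (11−18.00)²/18.00 + (27−6.00)²/6.00 + (7−24.00)²/24.00 + (9−6.00)²/6.00 = 89.7639
df = 3
p-value (upper-tail) = 0.00000
At α=0.01: p < α → reject H₀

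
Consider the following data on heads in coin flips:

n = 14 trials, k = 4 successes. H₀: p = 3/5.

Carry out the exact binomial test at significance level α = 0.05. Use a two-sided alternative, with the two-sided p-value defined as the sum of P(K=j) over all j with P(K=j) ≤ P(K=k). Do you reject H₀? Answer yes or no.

reject H₀: yes

Exact binomial: n=14, k=4, p₀=3/5=0.6000
P(X=j) = C(n,j)·p₀^j·(1−p₀)^(n−j); p = Σ P(X=j) over j with P(X=j) ≤ P(X=4)
p-value (two-sided) = 0.02561
At α=0.05: p < α → reject H₀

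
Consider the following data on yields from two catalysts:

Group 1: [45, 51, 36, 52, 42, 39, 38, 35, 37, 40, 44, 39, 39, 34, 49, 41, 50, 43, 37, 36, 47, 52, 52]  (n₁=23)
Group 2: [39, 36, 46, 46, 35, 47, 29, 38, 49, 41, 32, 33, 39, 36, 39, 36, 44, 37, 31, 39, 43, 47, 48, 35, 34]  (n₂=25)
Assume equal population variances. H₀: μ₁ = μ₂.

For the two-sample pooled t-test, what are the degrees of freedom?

df = n₁ + n₂ − 2 = 23 + 25 − 2 = 46

degrees of freedom = 46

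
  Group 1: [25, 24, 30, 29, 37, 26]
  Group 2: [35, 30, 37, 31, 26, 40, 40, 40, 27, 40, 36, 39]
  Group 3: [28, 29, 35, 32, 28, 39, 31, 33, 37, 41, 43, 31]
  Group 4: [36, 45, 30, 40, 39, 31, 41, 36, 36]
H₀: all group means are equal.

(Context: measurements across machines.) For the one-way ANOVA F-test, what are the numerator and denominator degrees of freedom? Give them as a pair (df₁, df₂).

degrees of freedom = [3, 35]

k = 4 groups, N = 39 total
df = (k−1, N−k) = (4−1, 39−4) = (3, 35)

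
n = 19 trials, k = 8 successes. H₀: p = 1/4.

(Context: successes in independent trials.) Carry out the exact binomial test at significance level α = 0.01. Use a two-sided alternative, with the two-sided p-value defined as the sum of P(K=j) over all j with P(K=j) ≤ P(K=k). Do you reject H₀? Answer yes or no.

Exact binomial: n=19, k=8, p₀=1/4=0.2500
P(X=j) = C(n,j)·p₀^j·(1−p₀)^(n−j); p = Σ P(X=j) over j with P(X=j) ≤ P(X=8)
p-value (two-sided) = 0.10846
At α=0.01: p ≥ α → fail to reject H₀

reject H₀: no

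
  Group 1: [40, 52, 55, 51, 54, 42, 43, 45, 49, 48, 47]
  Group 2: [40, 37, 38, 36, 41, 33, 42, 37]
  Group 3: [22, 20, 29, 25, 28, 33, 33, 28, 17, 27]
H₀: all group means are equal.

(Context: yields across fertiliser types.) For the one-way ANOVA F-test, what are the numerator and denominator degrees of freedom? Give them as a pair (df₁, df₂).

degrees of freedom = [2, 26]

k = 3 groups, N = 29 total
df = (k−1, N−k) = (3−1, 29−3) = (2, 26)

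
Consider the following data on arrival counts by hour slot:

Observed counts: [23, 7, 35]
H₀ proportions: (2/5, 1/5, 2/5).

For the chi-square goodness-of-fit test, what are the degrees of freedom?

df = k − 1 = 3 − 1 = 2

degrees of freedom = 2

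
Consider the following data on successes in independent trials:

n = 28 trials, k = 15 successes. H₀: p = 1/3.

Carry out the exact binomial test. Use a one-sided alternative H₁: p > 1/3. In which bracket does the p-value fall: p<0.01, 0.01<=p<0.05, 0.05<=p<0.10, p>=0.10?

Exact binomial: n=28, k=15, p₀=1/3=0.3333
P(X≥15) from Σ C(n,i)·p₀^i·(1−p₀)^(n−i)
p-value (one-sided, H₁ greater) = 0.02156
→ bracket: 0.01<=p<0.05

p-value bracket: 0.01<=p<0.05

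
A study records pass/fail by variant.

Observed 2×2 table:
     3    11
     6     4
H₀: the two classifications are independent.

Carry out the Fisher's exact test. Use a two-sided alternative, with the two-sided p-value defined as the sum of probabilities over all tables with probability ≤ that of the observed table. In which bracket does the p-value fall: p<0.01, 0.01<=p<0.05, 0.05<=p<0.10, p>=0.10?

Margins: r₁=14, r₂=10, c₁=9, c₂=15, n=24
p_obs = C(14,3)·C(10,6)/C(24,9); sum pmf over tables with pmf ≤ p_obs
p-value (two-sided) = 0.09180
→ bracket: 0.05<=p<0.10

p-value bracket: 0.05<=p<0.10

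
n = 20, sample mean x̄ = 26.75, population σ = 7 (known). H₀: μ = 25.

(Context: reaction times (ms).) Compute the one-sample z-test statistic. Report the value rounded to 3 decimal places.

SE = σ/√n = 7/√20 = 1.5652
z = (x̄−μ₀)/SE = (26.75−25)/1.5652 = 1.1180

test statistic = 1.118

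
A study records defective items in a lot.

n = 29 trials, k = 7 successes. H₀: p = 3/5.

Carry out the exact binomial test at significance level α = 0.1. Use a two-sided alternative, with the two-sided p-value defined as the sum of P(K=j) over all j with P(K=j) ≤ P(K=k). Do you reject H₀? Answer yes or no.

reject H₀: yes

Exact binomial: n=29, k=7, p₀=3/5=0.6000
P(X=j) = C(n,j)·p₀^j·(1−p₀)^(n−j); p = Σ P(X=j) over j with P(X=j) ≤ P(X=7)
p-value (two-sided) = 0.00017
At α=0.1: p < α → reject H₀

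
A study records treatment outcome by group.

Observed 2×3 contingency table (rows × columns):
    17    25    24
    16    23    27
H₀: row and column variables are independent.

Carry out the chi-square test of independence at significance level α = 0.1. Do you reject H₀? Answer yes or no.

Row totals [66, 66], col totals [33, 48, 51], n=132
χ² = (17−16.50)²/16.50 + (25−24.00)²/24.00 + (24−25.50)²/25.50 + (16−16.50)²/16.50 + (23−24.00)²/24.00 + (27−25.50)²/25.50 = 0.2901
df = 2
p-value (upper-tail) = 0.86498
At α=0.1: p ≥ α → fail to reject H₀

reject H₀: no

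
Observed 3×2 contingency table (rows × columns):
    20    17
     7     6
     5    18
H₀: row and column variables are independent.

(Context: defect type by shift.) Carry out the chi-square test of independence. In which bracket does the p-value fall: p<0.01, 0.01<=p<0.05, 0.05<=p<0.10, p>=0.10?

p-value bracket: 0.01<=p<0.05

Row totals [37, 13, 23], col totals [32, 41], n=73
χ² = (20−16.22)²/16.22 + (17−20.78)²/20.78 + (7−5.70)²/5.70 + (6−7.30)²/7.30 + (5−10.08)²/10.08 + (18−12.92)²/12.92 = 6.6596
df = 2
p-value (upper-tail) = 0.03580
→ bracket: 0.01<=p<0.05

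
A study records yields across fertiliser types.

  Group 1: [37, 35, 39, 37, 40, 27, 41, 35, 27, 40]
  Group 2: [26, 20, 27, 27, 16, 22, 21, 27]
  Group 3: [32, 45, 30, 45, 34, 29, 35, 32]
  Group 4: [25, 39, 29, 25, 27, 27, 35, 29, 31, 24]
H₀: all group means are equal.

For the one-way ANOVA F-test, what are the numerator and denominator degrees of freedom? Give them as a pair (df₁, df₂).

degrees of freedom = [3, 32]

k = 4 groups, N = 36 total
df = (k−1, N−k) = (4−1, 36−4) = (3, 32)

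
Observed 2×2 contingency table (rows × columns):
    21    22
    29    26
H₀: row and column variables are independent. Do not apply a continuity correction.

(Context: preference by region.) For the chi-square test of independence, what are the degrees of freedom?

df = (r−1)(c−1) = (2−1)·(2−1) = 1

degrees of freedom = 1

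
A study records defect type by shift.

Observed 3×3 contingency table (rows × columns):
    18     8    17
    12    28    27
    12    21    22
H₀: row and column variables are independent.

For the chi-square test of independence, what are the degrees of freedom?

df = (r−1)(c−1) = (3−1)·(3−1) = 4

degrees of freedom = 4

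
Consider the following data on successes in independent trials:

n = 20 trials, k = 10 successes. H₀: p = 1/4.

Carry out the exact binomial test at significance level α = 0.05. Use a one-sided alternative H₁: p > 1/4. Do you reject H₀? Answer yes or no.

reject H₀: yes

Exact binomial: n=20, k=10, p₀=1/4=0.2500
P(X≥10) from Σ C(n,i)·p₀^i·(1−p₀)^(n−i)
p-value (one-sided, H₁ greater) = 0.01386
At α=0.05: p < α → reject H₀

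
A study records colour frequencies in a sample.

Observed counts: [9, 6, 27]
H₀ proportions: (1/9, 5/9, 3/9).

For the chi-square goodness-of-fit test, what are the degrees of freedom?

degrees of freedom = 2

df = k − 1 = 3 − 1 = 2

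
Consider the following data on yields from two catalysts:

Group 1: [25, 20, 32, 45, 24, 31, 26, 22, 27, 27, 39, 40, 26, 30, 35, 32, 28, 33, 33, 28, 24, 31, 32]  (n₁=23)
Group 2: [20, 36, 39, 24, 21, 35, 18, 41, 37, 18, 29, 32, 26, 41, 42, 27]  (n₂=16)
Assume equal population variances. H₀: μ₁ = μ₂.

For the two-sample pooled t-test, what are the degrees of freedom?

degrees of freedom = 37

df = n₁ + n₂ − 2 = 23 + 16 − 2 = 37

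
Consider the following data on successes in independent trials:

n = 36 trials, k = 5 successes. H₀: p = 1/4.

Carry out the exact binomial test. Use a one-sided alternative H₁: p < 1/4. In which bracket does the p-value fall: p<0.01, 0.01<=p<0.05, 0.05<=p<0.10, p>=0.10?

p-value bracket: 0.05<=p<0.10

Exact binomial: n=36, k=5, p₀=1/4=0.2500
P(X≤5) from Σ C(n,i)·p₀^i·(1−p₀)^(n−i)
p-value (one-sided, H₁ less) = 0.08347
→ bracket: 0.05<=p<0.10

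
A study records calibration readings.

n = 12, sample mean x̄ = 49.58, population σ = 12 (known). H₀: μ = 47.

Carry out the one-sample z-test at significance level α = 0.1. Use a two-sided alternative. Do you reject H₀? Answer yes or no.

reject H₀: no

SE = σ/√n = 12/√12 = 3.4641
z = (x̄−μ₀)/SE = (49.58−47)/3.4641 = 0.7448
p-value (two-sided) = 0.45640
At α=0.1: p ≥ α → fail to reject H₀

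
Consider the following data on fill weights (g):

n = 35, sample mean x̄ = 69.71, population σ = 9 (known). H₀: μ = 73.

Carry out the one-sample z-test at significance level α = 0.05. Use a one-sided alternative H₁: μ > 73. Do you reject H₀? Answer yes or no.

SE = σ/√n = 9/√35 = 1.5213
z = (x̄−μ₀)/SE = (69.71−73)/1.5213 = -2.1627
p-value (one-sided, H₁ greater) = 0.98472
At α=0.05: p ≥ α → fail to reject H₀

reject H₀: no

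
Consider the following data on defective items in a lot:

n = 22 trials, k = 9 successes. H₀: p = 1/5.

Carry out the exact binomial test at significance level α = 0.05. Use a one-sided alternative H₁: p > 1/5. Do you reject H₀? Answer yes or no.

reject H₀: yes

Exact binomial: n=22, k=9, p₀=1/5=0.2000
P(X≥9) from Σ C(n,i)·p₀^i·(1−p₀)^(n−i)
p-value (one-sided, H₁ greater) = 0.02014
At α=0.05: p < α → reject H₀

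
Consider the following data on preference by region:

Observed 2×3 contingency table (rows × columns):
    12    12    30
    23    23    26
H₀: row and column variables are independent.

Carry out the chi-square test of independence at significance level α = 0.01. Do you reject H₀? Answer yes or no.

reject H₀: no

Row totals [54, 72], col totals [35, 35, 56], n=126
χ² = (12−15.00)²/15.00 + (12−15.00)²/15.00 + (30−24.00)²/24.00 + (23−20.00)²/20.00 + (23−20.00)²/20.00 + (26−32.00)²/32.00 = 4.7250
df = 2
p-value (upper-tail) = 0.09418
At α=0.01: p ≥ α → fail to reject H₀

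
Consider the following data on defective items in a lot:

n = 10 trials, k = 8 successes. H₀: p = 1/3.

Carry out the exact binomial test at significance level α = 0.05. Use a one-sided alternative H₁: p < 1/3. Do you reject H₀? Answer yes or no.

reject H₀: no

Exact binomial: n=10, k=8, p₀=1/3=0.3333
P(X≤8) from Σ C(n,i)·p₀^i·(1−p₀)^(n−i)
p-value (one-sided, H₁ less) = 0.99964
At α=0.05: p ≥ α → fail to reject H₀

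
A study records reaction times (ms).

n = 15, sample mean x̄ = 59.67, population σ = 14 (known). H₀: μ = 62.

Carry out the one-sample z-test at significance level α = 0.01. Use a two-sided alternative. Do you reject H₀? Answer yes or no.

reject H₀: no

SE = σ/√n = 14/√15 = 3.6148
z = (x̄−μ₀)/SE = (59.67−62)/3.6148 = -0.6446
p-value (two-sided) = 0.51920
At α=0.01: p ≥ α → fail to reject H₀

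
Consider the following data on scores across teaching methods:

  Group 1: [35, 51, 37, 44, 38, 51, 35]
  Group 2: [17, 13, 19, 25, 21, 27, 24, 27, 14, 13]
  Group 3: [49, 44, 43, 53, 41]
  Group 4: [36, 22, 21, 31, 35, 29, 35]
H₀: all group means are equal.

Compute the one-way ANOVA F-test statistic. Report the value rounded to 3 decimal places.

Group means [41.57, 20.00, 46.00, 29.86], grand mean 32.069
SSB = Σnᵢ(x̄ᵢ−x̄)² = 3093.291; SSW = ΣΣ(x−x̄ᵢ)² = 916.571
MSB = 3093.291/3 = 1031.0969; MSW = 916.571/25 = 36.6629
F = MSB/MSW = 28.1237
df = (3, 25)

test statistic = 28.124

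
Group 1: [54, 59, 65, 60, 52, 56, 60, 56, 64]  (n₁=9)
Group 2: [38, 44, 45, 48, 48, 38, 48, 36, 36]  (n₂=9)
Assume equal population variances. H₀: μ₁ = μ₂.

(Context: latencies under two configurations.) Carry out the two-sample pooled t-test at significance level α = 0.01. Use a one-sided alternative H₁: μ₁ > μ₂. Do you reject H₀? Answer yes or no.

x̄₁=58.444, s₁=4.362, n₁=9
x̄₂=42.333, s₂=5.292, n₂=9
s_p² = [8·4.362² + 8·5.292²]/16 = 23.5139
SE = √(s_p²·(1/9+1/9)) = 2.2859
t = (58.444−42.333)/2.2859 = 7.0481
df = 16
p-value (one-sided, H₁ greater) = 0.00000
At α=0.01: p < α → reject H₀

reject H₀: yes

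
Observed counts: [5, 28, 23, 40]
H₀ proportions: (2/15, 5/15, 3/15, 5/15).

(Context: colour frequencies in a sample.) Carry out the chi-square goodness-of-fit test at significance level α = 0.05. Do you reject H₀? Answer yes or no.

reject H₀: yes

n = 96; E_i = n·p_i = [12.80, 32.00, 19.20, 32.00]
χ² = (5−12.80)²/12.80 + (28−32.00)²/32.00 + (23−19.20)²/19.20 + (40−32.00)²/32.00 = 8.0052
df = 3
p-value (upper-tail) = 0.04590
At α=0.05: p < α → reject H₀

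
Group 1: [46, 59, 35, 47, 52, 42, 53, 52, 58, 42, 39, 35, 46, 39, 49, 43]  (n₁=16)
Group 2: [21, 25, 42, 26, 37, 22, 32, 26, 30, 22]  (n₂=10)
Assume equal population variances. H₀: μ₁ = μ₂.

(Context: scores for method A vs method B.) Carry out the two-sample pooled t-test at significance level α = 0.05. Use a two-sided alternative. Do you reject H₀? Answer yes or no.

reject H₀: yes

x̄₁=46.062, s₁=7.416, n₁=16
x̄₂=28.300, s₂=6.945, n₂=10
s_p² = [15·7.416² + 9·6.945²]/24 = 52.4599
SE = √(s_p²·(1/16+1/10)) = 2.9197
t = (46.062−28.300)/2.9197 = 6.0836
df = 24
p-value (two-sided) = 0.00000
At α=0.05: p < α → reject H₀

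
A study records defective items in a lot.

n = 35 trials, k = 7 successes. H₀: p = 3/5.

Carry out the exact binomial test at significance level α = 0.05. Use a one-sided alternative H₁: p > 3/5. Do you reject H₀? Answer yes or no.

Exact binomial: n=35, k=7, p₀=3/5=0.6000
P(X≥7) from Σ C(n,i)·p₀^i·(1−p₀)^(n−i)
p-value (one-sided, H₁ greater) = 1.00000
At α=0.05: p ≥ α → fail to reject H₀

reject H₀: no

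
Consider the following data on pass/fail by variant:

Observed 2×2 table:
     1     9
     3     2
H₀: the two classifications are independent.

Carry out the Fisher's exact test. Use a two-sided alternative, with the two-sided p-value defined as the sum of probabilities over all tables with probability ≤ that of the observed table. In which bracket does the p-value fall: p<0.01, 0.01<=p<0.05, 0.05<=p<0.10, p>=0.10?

p-value bracket: 0.05<=p<0.10

Margins: r₁=10, r₂=5, c₁=4, c₂=11, n=15
p_obs = C(10,1)·C(5,3)/C(15,4); sum pmf over tables with pmf ≤ p_obs
p-value (two-sided) = 0.07692
→ bracket: 0.05<=p<0.10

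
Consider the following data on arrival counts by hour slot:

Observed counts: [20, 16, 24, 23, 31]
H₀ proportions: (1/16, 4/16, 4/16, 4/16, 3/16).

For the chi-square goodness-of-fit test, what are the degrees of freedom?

degrees of freedom = 4

df = k − 1 = 5 − 1 = 4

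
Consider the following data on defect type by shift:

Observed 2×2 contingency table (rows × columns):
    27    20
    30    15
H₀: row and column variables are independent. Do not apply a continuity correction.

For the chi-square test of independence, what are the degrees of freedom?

degrees of freedom = 1

df = (r−1)(c−1) = (2−1)·(2−1) = 1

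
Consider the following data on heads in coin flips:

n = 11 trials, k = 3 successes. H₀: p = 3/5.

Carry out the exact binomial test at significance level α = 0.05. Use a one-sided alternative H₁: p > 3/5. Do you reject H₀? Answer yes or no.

Exact binomial: n=11, k=3, p₀=3/5=0.6000
P(X≥3) from Σ C(n,i)·p₀^i·(1−p₀)^(n−i)
p-value (one-sided, H₁ greater) = 0.99408
At α=0.05: p ≥ α → fail to reject H₀

reject H₀: no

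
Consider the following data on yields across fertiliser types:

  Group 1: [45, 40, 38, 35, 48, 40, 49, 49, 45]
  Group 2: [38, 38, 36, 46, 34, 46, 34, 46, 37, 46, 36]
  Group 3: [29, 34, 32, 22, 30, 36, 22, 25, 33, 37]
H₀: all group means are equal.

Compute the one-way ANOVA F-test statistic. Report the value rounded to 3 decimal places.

test statistic = 16.549

Group means [43.22, 39.73, 30.00], grand mean 37.533
SSB = Σnᵢ(x̄ᵢ−x̄)² = 911.729; SSW = ΣΣ(x−x̄ᵢ)² = 743.737
MSB = 911.729/2 = 455.8646; MSW = 743.737/27 = 27.5458
F = MSB/MSW = 16.5493
df = (2, 27)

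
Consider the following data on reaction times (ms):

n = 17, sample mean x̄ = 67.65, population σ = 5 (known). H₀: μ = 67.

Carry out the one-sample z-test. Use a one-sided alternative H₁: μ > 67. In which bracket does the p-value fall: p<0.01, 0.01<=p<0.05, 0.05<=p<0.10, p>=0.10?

SE = σ/√n = 5/√17 = 1.2127
z = (x̄−μ₀)/SE = (67.65−67)/1.2127 = 0.5360
p-value (one-sided, H₁ greater) = 0.29598
→ bracket: p>=0.10

p-value bracket: p>=0.10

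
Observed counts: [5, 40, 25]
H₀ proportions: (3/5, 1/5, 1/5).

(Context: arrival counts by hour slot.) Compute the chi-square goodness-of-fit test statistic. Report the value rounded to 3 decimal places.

n = 70; E_i = n·p_i = [42.00, 14.00, 14.00]
χ² = (5−42.00)²/42.00 + (40−14.00)²/14.00 + (25−14.00)²/14.00 = 89.5238
df = 2

test statistic = 89.524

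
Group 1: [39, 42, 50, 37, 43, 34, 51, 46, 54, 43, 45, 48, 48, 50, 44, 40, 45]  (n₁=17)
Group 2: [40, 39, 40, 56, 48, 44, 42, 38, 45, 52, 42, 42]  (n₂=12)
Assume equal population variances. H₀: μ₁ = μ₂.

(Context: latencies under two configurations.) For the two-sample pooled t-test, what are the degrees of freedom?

df = n₁ + n₂ − 2 = 17 + 12 − 2 = 27

degrees of freedom = 27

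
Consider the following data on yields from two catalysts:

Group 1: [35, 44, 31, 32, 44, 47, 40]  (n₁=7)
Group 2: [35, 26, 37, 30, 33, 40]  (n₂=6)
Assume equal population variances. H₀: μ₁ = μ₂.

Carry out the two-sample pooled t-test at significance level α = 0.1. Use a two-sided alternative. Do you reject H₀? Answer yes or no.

x̄₁=39.000, s₁=6.377, n₁=7
x̄₂=33.500, s₂=5.010, n₂=6
s_p² = [6·6.377² + 5·5.010²]/11 = 33.5909
SE = √(s_p²·(1/7+1/6)) = 3.2245
t = (39.000−33.500)/3.2245 = 1.7057
df = 11
p-value (two-sided) = 0.11610
At α=0.1: p ≥ α → fail to reject H₀

reject H₀: no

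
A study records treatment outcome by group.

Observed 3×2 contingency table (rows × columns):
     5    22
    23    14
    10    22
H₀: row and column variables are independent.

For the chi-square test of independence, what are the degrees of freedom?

df = (r−1)(c−1) = (3−1)·(2−1) = 2

degrees of freedom = 2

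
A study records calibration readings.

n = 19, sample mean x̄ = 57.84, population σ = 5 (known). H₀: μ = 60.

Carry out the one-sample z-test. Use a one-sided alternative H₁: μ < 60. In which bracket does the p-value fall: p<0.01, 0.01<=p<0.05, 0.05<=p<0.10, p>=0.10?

SE = σ/√n = 5/√19 = 1.1471
z = (x̄−μ₀)/SE = (57.84−60)/1.1471 = -1.8830
p-value (one-sided, H₁ less) = 0.02985
→ bracket: 0.01<=p<0.05

p-value bracket: 0.01<=p<0.05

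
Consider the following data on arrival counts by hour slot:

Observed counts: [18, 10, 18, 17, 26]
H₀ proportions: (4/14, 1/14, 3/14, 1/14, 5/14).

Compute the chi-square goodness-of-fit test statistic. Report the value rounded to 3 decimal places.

test statistic = 23.189

n = 89; E_i = n·p_i = [25.43, 6.36, 19.07, 6.36, 31.79]
χ² = (18−25.43)²/25.43 + (10−6.36)²/6.36 + (18−19.07)²/19.07 + (17−6.36)²/6.36 + (26−31.79)²/31.79 = 23.1888
df = 4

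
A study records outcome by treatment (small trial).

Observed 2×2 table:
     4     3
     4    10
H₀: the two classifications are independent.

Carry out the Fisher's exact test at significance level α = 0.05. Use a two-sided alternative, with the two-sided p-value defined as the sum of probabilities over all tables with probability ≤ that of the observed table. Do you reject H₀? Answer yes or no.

reject H₀: no

Margins: r₁=7, r₂=14, c₁=8, c₂=13, n=21
p_obs = C(7,4)·C(14,4)/C(21,8); sum pmf over tables with pmf ≤ p_obs
p-value (two-sided) = 0.34575
At α=0.05: p ≥ α → fail to reject H₀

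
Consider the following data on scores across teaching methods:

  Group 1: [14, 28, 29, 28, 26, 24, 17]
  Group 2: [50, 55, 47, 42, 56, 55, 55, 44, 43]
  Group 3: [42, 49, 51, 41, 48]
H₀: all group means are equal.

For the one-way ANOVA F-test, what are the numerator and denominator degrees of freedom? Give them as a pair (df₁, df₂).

k = 3 groups, N = 21 total
df = (k−1, N−k) = (3−1, 21−3) = (2, 18)

degrees of freedom = [2, 18]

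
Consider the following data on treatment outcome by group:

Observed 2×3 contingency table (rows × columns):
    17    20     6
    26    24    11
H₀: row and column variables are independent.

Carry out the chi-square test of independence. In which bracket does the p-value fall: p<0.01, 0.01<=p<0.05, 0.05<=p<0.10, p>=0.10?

Row totals [43, 61], col totals [43, 44, 17], n=104
χ² = (17−17.78)²/17.78 + (20−18.19)²/18.19 + (6−7.03)²/7.03 + (26−25.22)²/25.22 + (24−25.81)²/25.81 + (11−9.97)²/9.97 = 0.6212
df = 2
p-value (upper-tail) = 0.73302
→ bracket: p>=0.10

p-value bracket: p>=0.10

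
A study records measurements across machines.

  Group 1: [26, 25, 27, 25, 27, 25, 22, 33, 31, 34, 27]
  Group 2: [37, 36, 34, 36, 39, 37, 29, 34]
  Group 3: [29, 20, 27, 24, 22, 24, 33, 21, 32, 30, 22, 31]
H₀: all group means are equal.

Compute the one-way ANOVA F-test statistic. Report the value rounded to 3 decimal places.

Group means [27.45, 35.25, 26.25], grand mean 29.000
SSB = Σnᵢ(x̄ᵢ−x̄)² = 429.523; SSW = ΣΣ(x−x̄ᵢ)² = 436.477
MSB = 429.523/2 = 214.7614; MSW = 436.477/28 = 15.5885
F = MSB/MSW = 13.7769
df = (2, 28)

test statistic = 13.777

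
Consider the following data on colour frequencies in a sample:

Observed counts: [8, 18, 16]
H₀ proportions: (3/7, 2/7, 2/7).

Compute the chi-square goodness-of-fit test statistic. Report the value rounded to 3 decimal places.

test statistic = 9.889

n = 42; E_i = n·p_i = [18.00, 12.00, 12.00]
χ² = (8−18.00)²/18.00 + (18−12.00)²/12.00 + (16−12.00)²/12.00 = 9.8889
df = 2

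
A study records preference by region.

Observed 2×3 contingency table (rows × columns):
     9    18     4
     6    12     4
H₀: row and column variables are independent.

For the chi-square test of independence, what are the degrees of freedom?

df = (r−1)(c−1) = (2−1)·(3−1) = 2

degrees of freedom = 2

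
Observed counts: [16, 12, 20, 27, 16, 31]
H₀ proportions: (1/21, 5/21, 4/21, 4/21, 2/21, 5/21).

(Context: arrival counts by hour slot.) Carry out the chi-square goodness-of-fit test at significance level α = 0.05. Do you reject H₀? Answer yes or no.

n = 122; E_i = n·p_i = [5.81, 29.05, 23.24, 23.24, 11.62, 29.05]
χ² = (16−5.81)²/5.81 + (12−29.05)²/29.05 + (20−23.24)²/23.24 + (27−23.24)²/23.24 + (16−11.62)²/11.62 + (31−29.05)²/29.05 = 30.7234
df = 5
p-value (upper-tail) = 0.00001
At α=0.05: p < α → reject H₀

reject H₀: yes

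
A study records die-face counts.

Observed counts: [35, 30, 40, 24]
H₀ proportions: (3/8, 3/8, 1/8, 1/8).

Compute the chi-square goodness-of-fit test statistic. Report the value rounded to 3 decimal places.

test statistic = 49.873

n = 129; E_i = n·p_i = [48.38, 48.38, 16.12, 16.12]
χ² = (35−48.38)²/48.38 + (30−48.38)²/48.38 + (40−16.12)²/16.12 + (24−16.12)²/16.12 = 49.8734
df = 3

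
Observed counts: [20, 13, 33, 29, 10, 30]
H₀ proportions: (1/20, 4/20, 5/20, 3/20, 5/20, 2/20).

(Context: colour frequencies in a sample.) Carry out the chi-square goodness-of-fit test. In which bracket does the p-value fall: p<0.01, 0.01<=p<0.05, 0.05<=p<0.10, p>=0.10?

p-value bracket: p<0.01

n = 135; E_i = n·p_i = [6.75, 27.00, 33.75, 20.25, 33.75, 13.50]
χ² = (20−6.75)²/6.75 + (13−27.00)²/27.00 + (33−33.75)²/33.75 + (29−20.25)²/20.25 + (10−33.75)²/33.75 + (30−13.50)²/13.50 = 73.9457
df = 5
p-value (upper-tail) = 0.00000
→ bracket: p<0.01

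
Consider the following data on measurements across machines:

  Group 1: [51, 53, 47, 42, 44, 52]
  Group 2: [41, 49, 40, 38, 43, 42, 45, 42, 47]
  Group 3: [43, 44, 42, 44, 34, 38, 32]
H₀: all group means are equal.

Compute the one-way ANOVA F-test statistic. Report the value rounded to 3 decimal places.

test statistic = 6.585

Group means [48.17, 43.00, 39.57], grand mean 43.318
SSB = Σnᵢ(x̄ᵢ−x̄)² = 240.225; SSW = ΣΣ(x−x̄ᵢ)² = 346.548
MSB = 240.225/2 = 120.1126; MSW = 346.548/19 = 18.2393
F = MSB/MSW = 6.5854
df = (2, 19)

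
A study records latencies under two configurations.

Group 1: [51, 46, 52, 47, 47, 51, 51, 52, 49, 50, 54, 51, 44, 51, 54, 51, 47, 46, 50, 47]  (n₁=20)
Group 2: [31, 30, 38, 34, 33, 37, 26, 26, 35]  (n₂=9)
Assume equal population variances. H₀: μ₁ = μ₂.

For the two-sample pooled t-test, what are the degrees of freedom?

degrees of freedom = 27

df = n₁ + n₂ − 2 = 20 + 9 − 2 = 27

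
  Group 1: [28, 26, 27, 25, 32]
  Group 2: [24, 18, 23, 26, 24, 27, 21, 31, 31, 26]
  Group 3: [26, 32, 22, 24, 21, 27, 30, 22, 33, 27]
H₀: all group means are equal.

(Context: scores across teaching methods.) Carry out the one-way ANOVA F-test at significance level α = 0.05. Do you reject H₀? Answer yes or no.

reject H₀: no

Group means [27.60, 25.10, 26.40], grand mean 26.120
SSB = Σnᵢ(x̄ᵢ−x̄)² = 22.140; SSW = ΣΣ(x−x̄ᵢ)² = 340.500
MSB = 22.140/2 = 11.0700; MSW = 340.500/22 = 15.4773
F = MSB/MSW = 0.7152
df = (2, 22)
p-value (upper-tail) = 0.50010
At α=0.05: p ≥ α → fail to reject H₀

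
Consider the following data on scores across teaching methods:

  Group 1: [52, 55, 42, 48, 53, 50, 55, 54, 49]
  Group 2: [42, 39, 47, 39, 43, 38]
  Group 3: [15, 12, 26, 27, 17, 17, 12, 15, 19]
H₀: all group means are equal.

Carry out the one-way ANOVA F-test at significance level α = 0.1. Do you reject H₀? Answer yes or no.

reject H₀: yes

Group means [50.89, 41.33, 17.78], grand mean 36.083
SSB = Σnᵢ(x̄ᵢ−x̄)² = 5154.056; SSW = ΣΣ(x−x̄ᵢ)² = 435.778
MSB = 5154.056/2 = 2577.0278; MSW = 435.778/21 = 20.7513
F = MSB/MSW = 124.1862
df = (2, 21)
p-value (upper-tail) = 0.00000
At α=0.1: p < α → reject H₀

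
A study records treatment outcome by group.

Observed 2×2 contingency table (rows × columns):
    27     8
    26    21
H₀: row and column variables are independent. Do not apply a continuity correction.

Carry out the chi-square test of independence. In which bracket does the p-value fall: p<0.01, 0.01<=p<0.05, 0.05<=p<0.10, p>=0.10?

p-value bracket: 0.01<=p<0.05

Row totals [35, 47], col totals [53, 29], n=82
χ² = (27−22.62)²/22.62 + (8−12.38)²/12.38 + (26−30.38)²/30.38 + (21−16.62)²/16.62 = 4.1799
df = 1
p-value (upper-tail) = 0.04091
→ bracket: 0.01<=p<0.05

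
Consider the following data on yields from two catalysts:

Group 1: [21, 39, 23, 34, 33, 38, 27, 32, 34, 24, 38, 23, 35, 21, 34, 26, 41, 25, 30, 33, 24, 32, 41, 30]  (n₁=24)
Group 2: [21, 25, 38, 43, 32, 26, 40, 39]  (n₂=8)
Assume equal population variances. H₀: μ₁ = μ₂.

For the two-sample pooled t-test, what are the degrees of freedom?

df = n₁ + n₂ − 2 = 24 + 8 − 2 = 30

degrees of freedom = 30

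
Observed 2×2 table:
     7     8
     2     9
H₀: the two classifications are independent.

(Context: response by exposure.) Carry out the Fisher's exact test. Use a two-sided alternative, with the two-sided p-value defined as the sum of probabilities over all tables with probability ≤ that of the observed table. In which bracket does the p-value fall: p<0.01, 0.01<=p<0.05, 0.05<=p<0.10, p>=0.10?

Margins: r₁=15, r₂=11, c₁=9, c₂=17, n=26
p_obs = C(15,7)·C(11,2)/C(26,9); sum pmf over tables with pmf ≤ p_obs
p-value (two-sided) = 0.21670
→ bracket: p>=0.10

p-value bracket: p>=0.10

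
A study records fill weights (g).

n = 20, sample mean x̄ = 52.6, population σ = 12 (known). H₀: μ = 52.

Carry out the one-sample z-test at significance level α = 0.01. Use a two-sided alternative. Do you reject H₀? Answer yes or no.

SE = σ/√n = 12/√20 = 2.6833
z = (x̄−μ₀)/SE = (52.6−52)/2.6833 = 0.2236
p-value (two-sided) = 0.82306
At α=0.01: p ≥ α → fail to reject H₀

reject H₀: no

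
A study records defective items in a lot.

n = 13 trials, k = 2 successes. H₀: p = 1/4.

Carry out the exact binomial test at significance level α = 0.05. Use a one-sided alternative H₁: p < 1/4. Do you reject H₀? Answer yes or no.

Exact binomial: n=13, k=2, p₀=1/4=0.2500
P(X≤2) from Σ C(n,i)·p₀^i·(1−p₀)^(n−i)
p-value (one-sided, H₁ less) = 0.33260
At α=0.05: p ≥ α → fail to reject H₀

reject H₀: no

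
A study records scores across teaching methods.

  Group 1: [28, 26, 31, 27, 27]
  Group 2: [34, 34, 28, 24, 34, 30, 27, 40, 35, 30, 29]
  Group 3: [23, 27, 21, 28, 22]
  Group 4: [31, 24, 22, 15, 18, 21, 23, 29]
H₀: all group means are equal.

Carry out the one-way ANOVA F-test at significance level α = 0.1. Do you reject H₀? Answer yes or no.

reject H₀: yes

Group means [27.80, 31.36, 24.20, 22.88], grand mean 27.172
SSB = Σnᵢ(x̄ᵢ−x̄)² = 387.117; SSW = ΣΣ(x−x̄ᵢ)² = 451.020
MSB = 387.117/3 = 129.0392; MSW = 451.020/25 = 18.0408
F = MSB/MSW = 7.1526
df = (3, 25)
p-value (upper-tail) = 0.00126
At α=0.1: p < α → reject H₀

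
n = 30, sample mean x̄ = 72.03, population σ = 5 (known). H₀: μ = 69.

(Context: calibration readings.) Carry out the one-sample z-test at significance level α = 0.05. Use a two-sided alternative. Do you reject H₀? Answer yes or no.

reject H₀: yes

SE = σ/√n = 5/√30 = 0.9129
z = (x̄−μ₀)/SE = (72.03−69)/0.9129 = 3.3192
p-value (two-sided) = 0.00090
At α=0.05: p < α → reject H₀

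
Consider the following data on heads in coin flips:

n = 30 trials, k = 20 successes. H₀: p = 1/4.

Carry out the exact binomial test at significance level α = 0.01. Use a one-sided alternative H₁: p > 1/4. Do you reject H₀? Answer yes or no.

Exact binomial: n=30, k=20, p₀=1/4=0.2500
P(X≥20) from Σ C(n,i)·p₀^i·(1−p₀)^(n−i)
p-value (one-sided, H₁ greater) = 0.00000
At α=0.01: p < α → reject H₀

reject H₀: yes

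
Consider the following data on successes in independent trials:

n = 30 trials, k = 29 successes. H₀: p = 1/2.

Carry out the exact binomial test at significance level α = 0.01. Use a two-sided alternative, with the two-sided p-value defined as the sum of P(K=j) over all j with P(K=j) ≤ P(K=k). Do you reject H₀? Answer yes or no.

reject H₀: yes

Exact binomial: n=30, k=29, p₀=1/2=0.5000
P(X=j) = C(n,j)·p₀^j·(1−p₀)^(n−j); p = Σ P(X=j) over j with P(X=j) ≤ P(X=29)
p-value (two-sided) = 0.00000
At α=0.01: p < α → reject H₀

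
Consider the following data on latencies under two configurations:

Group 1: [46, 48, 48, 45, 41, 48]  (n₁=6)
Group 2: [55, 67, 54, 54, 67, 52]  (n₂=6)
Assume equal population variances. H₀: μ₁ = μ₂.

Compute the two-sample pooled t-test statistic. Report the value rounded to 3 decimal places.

x̄₁=46.000, s₁=2.757, n₁=6
x̄₂=58.167, s₂=6.911, n₂=6
s_p² = [5·2.757² + 5·6.911²]/10 = 27.6833
SE = √(s_p²·(1/6+1/6)) = 3.0377
t = (46.000−58.167)/3.0377 = -4.0052
df = 10

test statistic = -4.005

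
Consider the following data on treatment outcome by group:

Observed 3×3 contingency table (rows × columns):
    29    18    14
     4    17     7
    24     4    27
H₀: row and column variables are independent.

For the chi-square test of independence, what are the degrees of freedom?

df = (r−1)(c−1) = (3−1)·(3−1) = 4

degrees of freedom = 4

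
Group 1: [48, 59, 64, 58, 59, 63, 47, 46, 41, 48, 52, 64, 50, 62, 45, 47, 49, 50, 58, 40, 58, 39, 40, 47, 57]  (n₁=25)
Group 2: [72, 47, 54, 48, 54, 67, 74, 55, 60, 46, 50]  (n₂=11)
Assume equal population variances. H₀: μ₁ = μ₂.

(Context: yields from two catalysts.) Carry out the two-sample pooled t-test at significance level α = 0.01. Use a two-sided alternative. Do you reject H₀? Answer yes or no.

x̄₁=51.640, s₁=7.968, n₁=25
x̄₂=57.000, s₂=9.980, n₂=11
s_p² = [24·7.968² + 10·9.980²]/34 = 74.1106
SE = √(s_p²·(1/25+1/11)) = 3.1148
t = (51.640−57.000)/3.1148 = -1.7208
df = 34
p-value (two-sided) = 0.09437
At α=0.01: p ≥ α → fail to reject H₀

reject H₀: no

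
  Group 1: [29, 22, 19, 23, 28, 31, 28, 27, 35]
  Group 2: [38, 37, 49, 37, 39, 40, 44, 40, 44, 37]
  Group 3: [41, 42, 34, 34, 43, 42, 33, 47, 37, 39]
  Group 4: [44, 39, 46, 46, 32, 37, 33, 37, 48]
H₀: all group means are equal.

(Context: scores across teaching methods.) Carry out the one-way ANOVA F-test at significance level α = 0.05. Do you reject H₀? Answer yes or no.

reject H₀: yes

Group means [26.89, 40.50, 39.20, 40.22], grand mean 36.868
SSB = Σnᵢ(x̄ᵢ−x̄)² = 1183.798; SSW = ΣΣ(x−x̄ᵢ)² = 808.544
MSB = 1183.798/3 = 394.5992; MSW = 808.544/34 = 23.7807
F = MSB/MSW = 16.5932
df = (3, 34)
p-value (upper-tail) = 0.00000
At α=0.05: p < α → reject H₀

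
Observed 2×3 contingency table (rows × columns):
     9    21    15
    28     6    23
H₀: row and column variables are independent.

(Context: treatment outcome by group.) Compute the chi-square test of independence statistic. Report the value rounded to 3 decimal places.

test statistic = 18.620

Row totals [45, 57], col totals [37, 27, 38], n=102
χ² = (9−16.32)²/16.32 + (21−11.91)²/11.91 + (15−16.76)²/16.76 + (28−20.68)²/20.68 + (6−15.09)²/15.09 + (23−21.24)²/21.24 = 18.6203
df = 2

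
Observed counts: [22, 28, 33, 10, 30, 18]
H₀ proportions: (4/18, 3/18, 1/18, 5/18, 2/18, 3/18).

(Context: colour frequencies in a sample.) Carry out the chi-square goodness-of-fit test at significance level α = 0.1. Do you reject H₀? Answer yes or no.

reject H₀: yes

n = 141; E_i = n·p_i = [31.33, 23.50, 7.83, 39.17, 15.67, 23.50]
χ² = (22−31.33)²/31.33 + (28−23.50)²/23.50 + (33−7.83)²/7.83 + (10−39.17)²/39.17 + (30−15.67)²/15.67 + (18−23.50)²/23.50 = 120.6170
df = 5
p-value (upper-tail) = 0.00000
At α=0.1: p < α → reject H₀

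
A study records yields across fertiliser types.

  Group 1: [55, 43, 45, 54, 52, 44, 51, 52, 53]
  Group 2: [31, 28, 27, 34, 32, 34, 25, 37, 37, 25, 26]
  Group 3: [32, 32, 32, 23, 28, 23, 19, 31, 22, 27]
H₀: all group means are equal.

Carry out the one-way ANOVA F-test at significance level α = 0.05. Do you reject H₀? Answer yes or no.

Group means [49.89, 30.55, 26.90], grand mean 35.133
SSB = Σnᵢ(x̄ᵢ−x̄)² = 2868.951; SSW = ΣΣ(x−x̄ᵢ)² = 592.516
MSB = 2868.951/2 = 1434.4753; MSW = 592.516/27 = 21.9450
F = MSB/MSW = 65.3667
df = (2, 27)
p-value (upper-tail) = 0.00000
At α=0.05: p < α → reject H₀

reject H₀: yes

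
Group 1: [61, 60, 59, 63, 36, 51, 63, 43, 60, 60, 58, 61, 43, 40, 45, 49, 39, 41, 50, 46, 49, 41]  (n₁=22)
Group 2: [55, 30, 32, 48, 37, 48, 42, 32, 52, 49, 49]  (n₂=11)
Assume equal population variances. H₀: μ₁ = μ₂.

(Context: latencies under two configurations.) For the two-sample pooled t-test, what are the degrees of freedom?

degrees of freedom = 31

df = n₁ + n₂ − 2 = 22 + 11 − 2 = 31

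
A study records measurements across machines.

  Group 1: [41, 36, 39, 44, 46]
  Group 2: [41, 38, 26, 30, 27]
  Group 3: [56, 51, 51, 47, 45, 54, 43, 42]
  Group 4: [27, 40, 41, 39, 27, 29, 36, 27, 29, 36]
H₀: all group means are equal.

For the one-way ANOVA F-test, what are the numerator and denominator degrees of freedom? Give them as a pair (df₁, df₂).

degrees of freedom = [3, 24]

k = 4 groups, N = 28 total
df = (k−1, N−k) = (4−1, 28−4) = (3, 24)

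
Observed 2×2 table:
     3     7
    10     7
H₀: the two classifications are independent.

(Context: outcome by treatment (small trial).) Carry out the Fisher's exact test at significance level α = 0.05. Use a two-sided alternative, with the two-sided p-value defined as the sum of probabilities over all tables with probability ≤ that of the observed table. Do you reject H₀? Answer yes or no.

Margins: r₁=10, r₂=17, c₁=13, c₂=14, n=27
p_obs = C(10,3)·C(17,10)/C(27,13); sum pmf over tables with pmf ≤ p_obs
p-value (two-sided) = 0.23646
At α=0.05: p ≥ α → fail to reject H₀

reject H₀: no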